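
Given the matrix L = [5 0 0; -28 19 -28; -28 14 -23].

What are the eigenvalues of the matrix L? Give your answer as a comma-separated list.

Set up det(sI - L) = 0.
Expanding along the first row, p(s) = s^3 - s^2 - 65s + 225.
Try s = 5: p(5) = 0, so 5 is a root.
Dividing by (s - 5) leaves s^2 + 4s - 45.
The quadratic factors as (s + 9)·(s - 5).
Eigenvalues: -9, 5, 5.

-9, 5, 5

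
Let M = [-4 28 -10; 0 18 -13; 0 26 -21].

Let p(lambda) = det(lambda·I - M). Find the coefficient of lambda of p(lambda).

-28

p(lambda) = lambda^3 + 7·lambda^2 - 28·lambda - 160.
The coefficient of lambda is -28.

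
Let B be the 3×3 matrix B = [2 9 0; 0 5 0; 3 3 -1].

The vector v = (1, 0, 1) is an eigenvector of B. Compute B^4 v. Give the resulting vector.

First find the eigenvalue: Bv = (2, 0, 2) = 2·(1, 0, 1), so λ = 2.
Then B^4 v = λ^4·v = 2^4·(1, 0, 1) = 16·(1, 0, 1) = (16, 0, 16).

(16, 0, 16)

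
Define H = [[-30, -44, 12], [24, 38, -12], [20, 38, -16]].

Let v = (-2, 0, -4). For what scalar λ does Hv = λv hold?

Compute Hv: H·(-2, 0, -4) = (12, 0, 24).
Since Hv = λv, compare component 1: 12 = λ·-2, so λ = -6.

-6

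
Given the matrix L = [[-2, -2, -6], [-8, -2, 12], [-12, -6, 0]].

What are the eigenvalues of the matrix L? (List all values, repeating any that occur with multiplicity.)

-6, 0, 2

Set up det(λI - L) = 0.
Expanding along the first row, p(λ) = λ^3 + 4λ^2 - 12λ.
Since p(0) = 0, λ = 0 is a root.
Factor out λ: p(λ) = λ·(λ^2 + 4λ - 12).
The quadratic factors as (λ + 6)·(λ - 2).
Eigenvalues: -6, 0, 2.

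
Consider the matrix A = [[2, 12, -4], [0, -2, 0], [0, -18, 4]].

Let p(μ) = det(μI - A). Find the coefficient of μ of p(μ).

p(μ) = μ^3 - 4μ^2 - 4μ + 16.
The coefficient of μ is -4.

-4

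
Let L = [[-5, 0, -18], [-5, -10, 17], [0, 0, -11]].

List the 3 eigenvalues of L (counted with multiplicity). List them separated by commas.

The characteristic polynomial is p(λ) = det(λI - L).
Expanding along the first row, p(λ) = λ^3 + 26λ^2 + 215λ + 550.
Try λ = -10: p(-10) = 0, so -10 is a root.
Dividing by (λ + 10) leaves λ^2 + 16λ + 55.
The quadratic factors as (λ + 11)·(λ + 5).
Eigenvalues: -11, -10, -5.

-11, -10, -5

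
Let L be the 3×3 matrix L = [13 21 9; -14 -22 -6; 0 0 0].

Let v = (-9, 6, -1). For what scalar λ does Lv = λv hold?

0

Compute Lv: L·(-9, 6, -1) = (0, 0, 0).
Since Lv = λv, compare component 1: 0 = λ·-9, so λ = 0.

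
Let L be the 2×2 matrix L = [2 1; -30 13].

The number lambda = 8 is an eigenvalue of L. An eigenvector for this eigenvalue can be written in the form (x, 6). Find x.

We need (L - 8I)v = 0.
L - 8I = [[-6, 1], [-30, 5]].
Row 1: (-6)·x + (1)·6 = 0
Row 2: (-30)·x + (5)·6 = 0
Solving gives x = 1.
Check: L·(1, 6) = (8, 48) = 8·(1, 6).

1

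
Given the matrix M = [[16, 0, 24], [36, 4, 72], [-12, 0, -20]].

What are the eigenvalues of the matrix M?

Compute the characteristic polynomial p(t) = det(tI - M).
Cofactor expansion gives p(t) = t^3 - 48t + 128.
Since p(-8) = 0, t = -8 is a root.
Factor out (t + 8): p(t) = (t + 8)·(t^2 - 8t + 16).
The quadratic factor is (t - 4)^2.
Eigenvalues: -8, 4, 4.

-8, 4, 4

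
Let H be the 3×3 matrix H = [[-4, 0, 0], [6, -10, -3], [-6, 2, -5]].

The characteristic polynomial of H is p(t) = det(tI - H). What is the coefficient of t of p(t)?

116

p(t) = t^3 + 19t^2 + 116t + 224.
The coefficient of t is 116.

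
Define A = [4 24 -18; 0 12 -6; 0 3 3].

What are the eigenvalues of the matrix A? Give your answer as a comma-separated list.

Set up det(μI - A) = 0.
Expanding the 3×3 determinant: p(μ) = μ^3 - 19μ^2 + 114μ - 216.
Since p(9) = 0, μ = 9 is a root.
Dividing by (μ - 9) leaves μ^2 - 10μ + 24.
The quadratic factors as (μ - 4)·(μ - 6).
Eigenvalues: 4, 6, 9.

4, 6, 9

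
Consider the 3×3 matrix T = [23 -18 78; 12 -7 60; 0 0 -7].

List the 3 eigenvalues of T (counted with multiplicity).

Set up det(lambda·I - T) = 0.
Cofactor expansion gives p(lambda) = lambda^3 - 9·lambda^2 - 57·lambda + 385.
Since p(5) = 0, lambda = 5 is a root.
Factor out (lambda - 5): p(lambda) = (lambda - 5)·(lambda^2 - 4·lambda - 77).
The quadratic factors as (lambda + 7)·(lambda - 11).
Eigenvalues: -7, 5, 11.

-7, 5, 11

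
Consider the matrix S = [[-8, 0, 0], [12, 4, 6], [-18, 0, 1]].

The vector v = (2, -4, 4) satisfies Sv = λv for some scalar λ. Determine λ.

-8

Compute Sv: S·(2, -4, 4) = (-16, 32, -32).
Since Sv = λv, compare component 1: -16 = λ·2, so λ = -8.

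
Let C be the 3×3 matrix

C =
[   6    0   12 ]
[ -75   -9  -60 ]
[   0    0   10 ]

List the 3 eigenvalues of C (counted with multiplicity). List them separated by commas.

-9, 6, 10

The characteristic polynomial is p(μ) = det(μI - C).
Expanding the 3×3 determinant: p(μ) = μ^3 - 7μ^2 - 84μ + 540.
Rational-root test: μ = 6 gives p(6) = 0.
Factor out (μ - 6): p(μ) = (μ - 6)·(μ^2 - μ - 90).
The quadratic factors as (μ + 9)·(μ - 10).
Eigenvalues: -9, 6, 10.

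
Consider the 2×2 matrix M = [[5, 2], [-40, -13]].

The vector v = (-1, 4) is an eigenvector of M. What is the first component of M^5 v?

243

First find the eigenvalue: Mv = (3, -12) = -3·(-1, 4), so λ = -3.
Then M^5 v = λ^5·v = (-3)^5·(-1, 4) = -243·(-1, 4) = (243, -972).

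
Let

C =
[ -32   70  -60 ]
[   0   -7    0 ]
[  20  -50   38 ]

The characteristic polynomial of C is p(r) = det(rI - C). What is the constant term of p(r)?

p(r) = r^3 + r^2 - 58r - 112.
The constant term is -112.

-112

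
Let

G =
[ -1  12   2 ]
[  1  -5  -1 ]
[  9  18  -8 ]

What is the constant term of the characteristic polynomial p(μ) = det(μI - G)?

p(0) = det(0·I − G) = det(−G) = (−1)^3·det(G).
det(G) = 56, so p(0) = -56.

-56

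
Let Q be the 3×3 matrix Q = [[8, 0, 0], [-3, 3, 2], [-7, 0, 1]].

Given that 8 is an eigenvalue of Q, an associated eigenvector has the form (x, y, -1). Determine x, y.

We need (Q - 8I)v = 0.
Q - 8I = [[0, 0, 0], [-3, -5, 2], [-7, 0, -7]].
Row 1: (0)·x + (0)·y + (0)·-1 = 0
Row 2: (-3)·x + (-5)·y + (2)·-1 = 0
Row 3: (-7)·x + (0)·y + (-7)·-1 = 0
Solving gives x = 1, y = -1.
Check: Q·(1, -1, -1) = (8, -8, -8) = 8·(1, -1, -1).

1, -1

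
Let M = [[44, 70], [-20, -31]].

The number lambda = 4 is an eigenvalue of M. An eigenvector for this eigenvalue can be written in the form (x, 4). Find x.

-7

We need (M - 4I)v = 0.
M - 4I = [[40, 70], [-20, -35]].
Row 1: (40)·x + (70)·4 = 0
Row 2: (-20)·x + (-35)·4 = 0
Solving gives x = -7.
Check: M·(-7, 4) = (-28, 16) = 4·(-7, 4).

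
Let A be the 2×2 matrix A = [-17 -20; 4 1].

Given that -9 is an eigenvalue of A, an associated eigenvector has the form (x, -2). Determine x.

We need (A + 9I)v = 0.
A + 9I = [[-8, -20], [4, 10]].
Row 1: (-8)·x + (-20)·-2 = 0
Row 2: (4)·x + (10)·-2 = 0
Solving gives x = 5.
Check: A·(5, -2) = (-45, 18) = -9·(5, -2).

5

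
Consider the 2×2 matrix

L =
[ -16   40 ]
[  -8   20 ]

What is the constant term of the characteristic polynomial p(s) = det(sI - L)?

0

p(0) = det(0·I − L) = det(−L) = (−1)^2·det(L).
det(L) = 0, so p(0) = 0.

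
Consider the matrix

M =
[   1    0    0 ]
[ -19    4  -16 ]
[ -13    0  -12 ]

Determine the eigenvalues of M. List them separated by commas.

-12, 1, 4

The characteristic polynomial is p(lambda) = det(lambda·I - M).
Expanding along the first row, p(lambda) = lambda^3 + 7·lambda^2 - 56·lambda + 48.
Rational-root test: lambda = -12 gives p(-12) = 0.
Dividing by (lambda + 12) leaves lambda^2 - 5·lambda + 4.
The quadratic factors as (lambda - 1)·(lambda - 4).
Eigenvalues: -12, 1, 4.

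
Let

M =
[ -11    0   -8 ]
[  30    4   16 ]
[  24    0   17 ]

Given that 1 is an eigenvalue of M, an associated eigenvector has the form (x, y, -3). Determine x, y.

2, -4

We need (M - 1I)v = 0.
M - 1I = [[-12, 0, -8], [30, 3, 16], [24, 0, 16]].
Row 1: (-12)·x + (0)·y + (-8)·-3 = 0
Row 2: (30)·x + (3)·y + (16)·-3 = 0
Row 3: (24)·x + (0)·y + (16)·-3 = 0
Solving gives x = 2, y = -4.
Check: M·(2, -4, -3) = (2, -4, -3) = 1·(2, -4, -3).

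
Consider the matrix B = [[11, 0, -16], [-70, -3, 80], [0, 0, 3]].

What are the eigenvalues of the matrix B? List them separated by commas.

Compute the characteristic polynomial p(lambda) = det(lambda·I - B).
Expanding the 3×3 determinant: p(lambda) = lambda^3 - 11·lambda^2 - 9·lambda + 99.
Try lambda = -3: p(-3) = 0, so -3 is a root.
Dividing by (lambda + 3) leaves lambda^2 - 14·lambda + 33.
The quadratic factors as (lambda - 3)·(lambda - 11).
Eigenvalues: -3, 3, 11.

-3, 3, 11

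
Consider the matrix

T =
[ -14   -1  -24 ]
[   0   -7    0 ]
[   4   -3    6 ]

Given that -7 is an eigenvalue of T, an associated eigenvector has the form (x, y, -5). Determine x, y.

17, 1

We need (T + 7I)v = 0.
T + 7I = [[-7, -1, -24], [0, 0, 0], [4, -3, 13]].
Row 1: (-7)·x + (-1)·y + (-24)·-5 = 0
Row 2: (0)·x + (0)·y + (0)·-5 = 0
Row 3: (4)·x + (-3)·y + (13)·-5 = 0
Solving gives x = 17, y = 1.
Check: T·(17, 1, -5) = (-119, -7, 35) = -7·(17, 1, -5).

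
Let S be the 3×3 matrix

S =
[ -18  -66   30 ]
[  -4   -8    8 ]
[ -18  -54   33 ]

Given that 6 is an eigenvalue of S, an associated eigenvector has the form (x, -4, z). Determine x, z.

6, -4

We need (S - 6I)v = 0.
S - 6I = [[-24, -66, 30], [-4, -14, 8], [-18, -54, 27]].
Row 1: (-24)·x + (-66)·-4 + (30)·z = 0
Row 2: (-4)·x + (-14)·-4 + (8)·z = 0
Row 3: (-18)·x + (-54)·-4 + (27)·z = 0
Solving gives x = 6, z = -4.
Check: S·(6, -4, -4) = (36, -24, -24) = 6·(6, -4, -4).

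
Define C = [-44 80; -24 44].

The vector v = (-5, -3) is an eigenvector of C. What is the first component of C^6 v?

First find the eigenvalue: Cv = (-20, -12) = 4·(-5, -3), so λ = 4.
Then C^6 v = λ^6·v = 4^6·(-5, -3) = 4096·(-5, -3) = (-20480, -12288).

-20480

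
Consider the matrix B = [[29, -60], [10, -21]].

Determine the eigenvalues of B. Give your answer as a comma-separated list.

-1, 9

det(B - μI) = (29 - μ)(-21 - μ) - (-60)·(10) = μ^2 - 8μ - 9.
This factors as (μ + 1)·(μ - 9) = 0.
Eigenvalues: -1, 9.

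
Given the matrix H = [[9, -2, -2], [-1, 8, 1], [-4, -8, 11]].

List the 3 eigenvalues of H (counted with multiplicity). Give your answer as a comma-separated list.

Compute the characteristic polynomial p(λ) = det(λI - H).
Cofactor expansion gives p(λ) = λ^3 - 28λ^2 + 257λ - 770.
Rational-root test: λ = 11 gives p(11) = 0.
Dividing by (λ - 11) leaves λ^2 - 17λ + 70.
The quadratic factors as (λ - 7)·(λ - 10).
Eigenvalues: 7, 10, 11.

7, 10, 11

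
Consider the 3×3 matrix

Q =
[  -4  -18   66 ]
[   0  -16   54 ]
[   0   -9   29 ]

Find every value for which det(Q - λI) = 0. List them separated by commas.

-4, 2, 11

Set up det(rI - Q) = 0.
Expanding the 3×3 determinant: p(r) = r^3 - 9r^2 - 30r + 88.
Since p(2) = 0, r = 2 is a root.
Dividing by (r - 2) leaves r^2 - 7r - 44.
The quadratic factors as (r + 4)·(r - 11).
Eigenvalues: -4, 2, 11.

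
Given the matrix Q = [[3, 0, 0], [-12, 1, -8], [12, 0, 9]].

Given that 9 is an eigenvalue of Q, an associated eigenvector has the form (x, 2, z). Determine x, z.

We need (Q - 9I)v = 0.
Q - 9I = [[-6, 0, 0], [-12, -8, -8], [12, 0, 0]].
Row 1: (-6)·x + (0)·2 + (0)·z = 0
Row 2: (-12)·x + (-8)·2 + (-8)·z = 0
Row 3: (12)·x + (0)·2 + (0)·z = 0
Solving gives x = 0, z = -2.
Check: Q·(0, 2, -2) = (0, 18, -18) = 9·(0, 2, -2).

0, -2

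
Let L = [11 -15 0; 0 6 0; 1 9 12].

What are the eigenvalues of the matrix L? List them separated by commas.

Set up det(sI - L) = 0.
Expanding the 3×3 determinant: p(s) = s^3 - 29s^2 + 270s - 792.
Since p(12) = 0, s = 12 is a root.
Factor out (s - 12): p(s) = (s - 12)·(s^2 - 17s + 66).
The quadratic factors as (s - 6)·(s - 11).
Eigenvalues: 6, 11, 12.

6, 11, 12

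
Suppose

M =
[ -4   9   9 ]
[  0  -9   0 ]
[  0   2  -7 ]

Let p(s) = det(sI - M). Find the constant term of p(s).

p(s) = s^3 + 20s^2 + 127s + 252.
The constant term is 252.

252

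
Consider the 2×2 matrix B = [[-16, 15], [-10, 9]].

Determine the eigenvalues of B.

-6, -1

det(B - μI) = (-16 - μ)(9 - μ) - (15)·(-10) = μ^2 + 7μ + 6.
This factors as (μ + 6)·(μ + 1) = 0.
Eigenvalues: -6, -1.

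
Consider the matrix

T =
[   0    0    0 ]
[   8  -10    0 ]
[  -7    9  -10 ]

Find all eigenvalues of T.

-10, -10, 0

T is lower triangular, so its eigenvalues are the diagonal entries.
Diagonal: 0, -10, -10.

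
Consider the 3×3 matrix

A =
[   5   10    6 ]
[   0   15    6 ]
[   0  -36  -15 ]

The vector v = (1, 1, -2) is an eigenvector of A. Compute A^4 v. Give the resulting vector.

First find the eigenvalue: Av = (3, 3, -6) = 3·(1, 1, -2), so λ = 3.
Then A^4 v = λ^4·v = 3^4·(1, 1, -2) = 81·(1, 1, -2) = (81, 81, -162).

(81, 81, -162)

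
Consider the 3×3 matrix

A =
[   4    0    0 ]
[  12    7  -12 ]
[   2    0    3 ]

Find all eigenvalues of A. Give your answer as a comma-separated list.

Set up det(lambda·I - A) = 0.
Expanding the 3×3 determinant: p(lambda) = lambda^3 - 14·lambda^2 + 61·lambda - 84.
Try lambda = 7: p(7) = 0, so 7 is a root.
Dividing by (lambda - 7) leaves lambda^2 - 7·lambda + 12.
The quadratic factors as (lambda - 3)·(lambda - 4).
Eigenvalues: 3, 4, 7.

3, 4, 7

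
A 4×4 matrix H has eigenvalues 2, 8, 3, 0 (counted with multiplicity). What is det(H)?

0

det(H) is the product of the eigenvalues: (2) · (8) · (3) · (0) = 0.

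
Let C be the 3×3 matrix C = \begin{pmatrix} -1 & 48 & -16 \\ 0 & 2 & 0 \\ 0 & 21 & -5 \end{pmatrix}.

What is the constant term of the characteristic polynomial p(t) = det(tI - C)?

-10

p(0) = det(0·I − C) = det(−C) = (−1)^3·det(C).
det(C) = 10, so p(0) = -10.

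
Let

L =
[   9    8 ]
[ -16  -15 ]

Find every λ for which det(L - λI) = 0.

-7, 1

det(L - rI) = (9 - r)(-15 - r) - (8)·(-16) = r^2 + 6r - 7.
This factors as (r + 7)·(r - 1) = 0.
Eigenvalues: -7, 1.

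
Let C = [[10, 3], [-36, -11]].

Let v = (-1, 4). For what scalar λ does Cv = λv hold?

-2

Compute Cv: C·(-1, 4) = (2, -8).
Since Cv = λv, compare component 1: 2 = λ·-1, so λ = -2.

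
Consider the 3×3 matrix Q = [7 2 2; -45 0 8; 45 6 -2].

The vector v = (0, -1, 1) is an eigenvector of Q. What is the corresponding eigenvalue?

Compute Qv: Q·(0, -1, 1) = (0, 8, -8).
Since Qv = λv, compare component 2: 8 = λ·-1, so λ = -8.

-8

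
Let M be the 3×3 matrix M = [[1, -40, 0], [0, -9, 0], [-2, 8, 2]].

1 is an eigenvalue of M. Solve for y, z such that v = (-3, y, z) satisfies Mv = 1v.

0, -6

We need (M - 1I)v = 0.
M - 1I = [[0, -40, 0], [0, -10, 0], [-2, 8, 1]].
Row 1: (0)·-3 + (-40)·y + (0)·z = 0
Row 2: (0)·-3 + (-10)·y + (0)·z = 0
Row 3: (-2)·-3 + (8)·y + (1)·z = 0
Solving gives y = 0, z = -6.
Check: M·(-3, 0, -6) = (-3, 0, -6) = 1·(-3, 0, -6).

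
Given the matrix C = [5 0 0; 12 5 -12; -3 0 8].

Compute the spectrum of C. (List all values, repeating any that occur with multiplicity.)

The characteristic polynomial is p(t) = det(tI - C).
Cofactor expansion gives p(t) = t^3 - 18t^2 + 105t - 200.
Since p(8) = 0, t = 8 is a root.
Dividing by (t - 8) leaves t^2 - 10t + 25.
The quadratic factor is (t - 5)^2.
Eigenvalues: 5, 5, 8.

5, 5, 8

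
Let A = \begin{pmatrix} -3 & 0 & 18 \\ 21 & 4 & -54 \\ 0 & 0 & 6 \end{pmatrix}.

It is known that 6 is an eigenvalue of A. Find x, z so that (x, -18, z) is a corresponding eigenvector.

6, 3

We need (A - 6I)v = 0.
A - 6I = [[-9, 0, 18], [21, -2, -54], [0, 0, 0]].
Row 1: (-9)·x + (0)·-18 + (18)·z = 0
Row 2: (21)·x + (-2)·-18 + (-54)·z = 0
Row 3: (0)·x + (0)·-18 + (0)·z = 0
Solving gives x = 6, z = 3.
Check: A·(6, -18, 3) = (36, -108, 18) = 6·(6, -18, 3).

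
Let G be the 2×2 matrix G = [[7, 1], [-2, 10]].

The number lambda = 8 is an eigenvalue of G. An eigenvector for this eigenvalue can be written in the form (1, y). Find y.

1

We need (G - 8I)v = 0.
G - 8I = [[-1, 1], [-2, 2]].
Row 1: (-1)·1 + (1)·y = 0
Row 2: (-2)·1 + (2)·y = 0
Solving gives y = 1.
Check: G·(1, 1) = (8, 8) = 8·(1, 1).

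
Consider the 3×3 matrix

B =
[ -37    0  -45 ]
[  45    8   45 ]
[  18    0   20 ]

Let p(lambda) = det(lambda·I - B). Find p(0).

-560

p(0) = det(0·I − B) = det(−B) = (−1)^3·det(B).
det(B) = 560, so p(0) = -560.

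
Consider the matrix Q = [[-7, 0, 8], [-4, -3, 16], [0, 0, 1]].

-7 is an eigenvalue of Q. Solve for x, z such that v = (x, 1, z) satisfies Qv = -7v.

We need (Q + 7I)v = 0.
Q + 7I = [[0, 0, 8], [-4, 4, 16], [0, 0, 8]].
Row 1: (0)·x + (0)·1 + (8)·z = 0
Row 2: (-4)·x + (4)·1 + (16)·z = 0
Row 3: (0)·x + (0)·1 + (8)·z = 0
Solving gives x = 1, z = 0.
Check: Q·(1, 1, 0) = (-7, -7, 0) = -7·(1, 1, 0).

1, 0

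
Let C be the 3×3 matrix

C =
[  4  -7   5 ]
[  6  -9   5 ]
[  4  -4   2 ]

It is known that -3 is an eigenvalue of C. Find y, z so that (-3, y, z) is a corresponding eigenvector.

We need (C + 3I)v = 0.
C + 3I = [[7, -7, 5], [6, -6, 5], [4, -4, 5]].
Row 1: (7)·-3 + (-7)·y + (5)·z = 0
Row 2: (6)·-3 + (-6)·y + (5)·z = 0
Row 3: (4)·-3 + (-4)·y + (5)·z = 0
Solving gives y = -3, z = 0.
Check: C·(-3, -3, 0) = (9, 9, 0) = -3·(-3, -3, 0).

-3, 0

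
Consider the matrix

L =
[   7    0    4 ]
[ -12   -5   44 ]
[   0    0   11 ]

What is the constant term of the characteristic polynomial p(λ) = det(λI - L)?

p(0) = det(0·I − L) = det(−L) = (−1)^3·det(L).
det(L) = -385, so p(0) = 385.

385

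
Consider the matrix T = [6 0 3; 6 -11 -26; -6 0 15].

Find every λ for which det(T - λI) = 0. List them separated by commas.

-11, 9, 12

Set up det(λI - T) = 0.
Expanding the 3×3 determinant: p(λ) = λ^3 - 10λ^2 - 123λ + 1188.
Since p(9) = 0, λ = 9 is a root.
Dividing by (λ - 9) leaves λ^2 - λ - 132.
The quadratic factors as (λ + 11)·(λ - 12).
Eigenvalues: -11, 9, 12.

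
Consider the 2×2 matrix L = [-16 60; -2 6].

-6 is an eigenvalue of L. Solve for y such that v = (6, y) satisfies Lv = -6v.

1

We need (L + 6I)v = 0.
L + 6I = [[-10, 60], [-2, 12]].
Row 1: (-10)·6 + (60)·y = 0
Row 2: (-2)·6 + (12)·y = 0
Solving gives y = 1.
Check: L·(6, 1) = (-36, -6) = -6·(6, 1).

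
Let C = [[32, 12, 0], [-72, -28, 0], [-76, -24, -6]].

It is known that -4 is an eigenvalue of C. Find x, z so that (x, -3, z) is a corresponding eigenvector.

We need (C + 4I)v = 0.
C + 4I = [[36, 12, 0], [-72, -24, 0], [-76, -24, -2]].
Row 1: (36)·x + (12)·-3 + (0)·z = 0
Row 2: (-72)·x + (-24)·-3 + (0)·z = 0
Row 3: (-76)·x + (-24)·-3 + (-2)·z = 0
Solving gives x = 1, z = -2.
Check: C·(1, -3, -2) = (-4, 12, 8) = -4·(1, -3, -2).

1, -2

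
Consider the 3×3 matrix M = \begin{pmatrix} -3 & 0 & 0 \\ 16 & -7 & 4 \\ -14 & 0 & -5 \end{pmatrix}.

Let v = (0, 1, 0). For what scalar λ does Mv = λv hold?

Compute Mv: M·(0, 1, 0) = (0, -7, 0).
Since Mv = λv, compare component 2: -7 = λ·1, so λ = -7.

-7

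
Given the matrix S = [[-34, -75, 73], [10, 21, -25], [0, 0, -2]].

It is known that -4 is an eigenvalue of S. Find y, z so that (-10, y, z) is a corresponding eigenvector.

We need (S + 4I)v = 0.
S + 4I = [[-30, -75, 73], [10, 25, -25], [0, 0, 2]].
Row 1: (-30)·-10 + (-75)·y + (73)·z = 0
Row 2: (10)·-10 + (25)·y + (-25)·z = 0
Row 3: (0)·-10 + (0)·y + (2)·z = 0
Solving gives y = 4, z = 0.
Check: S·(-10, 4, 0) = (40, -16, 0) = -4·(-10, 4, 0).

4, 0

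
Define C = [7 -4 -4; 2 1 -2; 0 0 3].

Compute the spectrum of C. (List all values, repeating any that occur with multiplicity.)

3, 3, 5

Set up det(rI - C) = 0.
Expanding the 3×3 determinant: p(r) = r^3 - 11r^2 + 39r - 45.
Since p(3) = 0, r = 3 is a root.
Factor out (r - 3): p(r) = (r - 3)·(r^2 - 8r + 15).
The quadratic factors as (r - 3)·(r - 5).
Eigenvalues: 3, 3, 5.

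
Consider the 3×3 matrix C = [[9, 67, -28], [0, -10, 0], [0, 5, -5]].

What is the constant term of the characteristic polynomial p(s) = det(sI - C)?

-450

p(0) = det(0·I − C) = det(−C) = (−1)^3·det(C).
det(C) = 450, so p(0) = -450.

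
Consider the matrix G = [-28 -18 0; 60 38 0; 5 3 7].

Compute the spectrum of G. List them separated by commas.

2, 7, 8

The characteristic polynomial is p(lambda) = det(lambda·I - G).
Expanding along the first row, p(lambda) = lambda^3 - 17·lambda^2 + 86·lambda - 112.
Since p(2) = 0, lambda = 2 is a root.
Factor out (lambda - 2): p(lambda) = (lambda - 2)·(lambda^2 - 15·lambda + 56).
The quadratic factors as (lambda - 7)·(lambda - 8).
Eigenvalues: 2, 7, 8.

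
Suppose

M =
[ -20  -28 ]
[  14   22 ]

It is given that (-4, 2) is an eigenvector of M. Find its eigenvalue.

Compute Mv: M·(-4, 2) = (24, -12).
Since Mv = λv, compare component 1: 24 = λ·-4, so λ = -6.

-6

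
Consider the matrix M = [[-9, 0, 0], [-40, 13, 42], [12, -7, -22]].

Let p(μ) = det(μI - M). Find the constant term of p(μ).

72

p(μ) = μ^3 + 18μ^2 + 89μ + 72.
The constant term is 72.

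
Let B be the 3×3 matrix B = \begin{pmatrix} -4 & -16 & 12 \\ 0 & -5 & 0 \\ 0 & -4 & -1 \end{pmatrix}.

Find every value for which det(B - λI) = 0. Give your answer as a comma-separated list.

-5, -4, -1

Compute the characteristic polynomial p(λ) = det(λI - B).
Expanding along the first row, p(λ) = λ^3 + 10λ^2 + 29λ + 20.
Rational-root test: λ = -4 gives p(-4) = 0.
Dividing by (λ + 4) leaves λ^2 + 6λ + 5.
The quadratic factors as (λ + 5)·(λ + 1).
Eigenvalues: -5, -4, -1.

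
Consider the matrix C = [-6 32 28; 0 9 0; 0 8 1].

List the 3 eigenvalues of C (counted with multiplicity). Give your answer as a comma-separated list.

-6, 1, 9

The characteristic polynomial is p(t) = det(tI - C).
Cofactor expansion gives p(t) = t^3 - 4t^2 - 51t + 54.
Try t = 1: p(1) = 0, so 1 is a root.
Factor out (t - 1): p(t) = (t - 1)·(t^2 - 3t - 54).
The quadratic factors as (t + 6)·(t - 9).
Eigenvalues: -6, 1, 9.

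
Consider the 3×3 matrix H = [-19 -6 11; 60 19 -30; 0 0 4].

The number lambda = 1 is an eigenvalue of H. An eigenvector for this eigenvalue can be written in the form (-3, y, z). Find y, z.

We need (H - 1I)v = 0.
H - 1I = [[-20, -6, 11], [60, 18, -30], [0, 0, 3]].
Row 1: (-20)·-3 + (-6)·y + (11)·z = 0
Row 2: (60)·-3 + (18)·y + (-30)·z = 0
Row 3: (0)·-3 + (0)·y + (3)·z = 0
Solving gives y = 10, z = 0.
Check: H·(-3, 10, 0) = (-3, 10, 0) = 1·(-3, 10, 0).

10, 0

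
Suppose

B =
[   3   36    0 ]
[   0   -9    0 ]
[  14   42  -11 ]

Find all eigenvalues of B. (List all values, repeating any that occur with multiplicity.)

Compute the characteristic polynomial p(λ) = det(λI - B).
Expanding along the first row, p(λ) = λ^3 + 17λ^2 + 39λ - 297.
Since p(3) = 0, λ = 3 is a root.
Factor out (λ - 3): p(λ) = (λ - 3)·(λ^2 + 20λ + 99).
The quadratic factors as (λ + 11)·(λ + 9).
Eigenvalues: -11, -9, 3.

-11, -9, 3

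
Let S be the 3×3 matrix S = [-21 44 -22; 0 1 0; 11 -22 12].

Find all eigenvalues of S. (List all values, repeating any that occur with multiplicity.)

-10, 1, 1

Compute the characteristic polynomial p(λ) = det(λI - S).
Expanding the 3×3 determinant: p(λ) = λ^3 + 8λ^2 - 19λ + 10.
Try λ = 1: p(1) = 0, so 1 is a root.
Dividing by (λ - 1) leaves λ^2 + 9λ - 10.
The quadratic factors as (λ + 10)·(λ - 1).
Eigenvalues: -10, 1, 1.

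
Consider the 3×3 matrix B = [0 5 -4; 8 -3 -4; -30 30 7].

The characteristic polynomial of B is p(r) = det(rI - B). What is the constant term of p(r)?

p(r) = r^3 - 4r^2 - 61r + 280.
The constant term is 280.

280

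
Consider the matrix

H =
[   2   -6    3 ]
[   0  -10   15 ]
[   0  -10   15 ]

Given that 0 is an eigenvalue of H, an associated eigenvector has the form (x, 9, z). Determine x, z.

18, 6

We need (H)v = 0.
H = [[2, -6, 3], [0, -10, 15], [0, -10, 15]].
Row 1: (2)·x + (-6)·9 + (3)·z = 0
Row 2: (0)·x + (-10)·9 + (15)·z = 0
Row 3: (0)·x + (-10)·9 + (15)·z = 0
Solving gives x = 18, z = 6.
Check: H·(18, 9, 6) = (0, 0, 0) = 0·(18, 9, 6).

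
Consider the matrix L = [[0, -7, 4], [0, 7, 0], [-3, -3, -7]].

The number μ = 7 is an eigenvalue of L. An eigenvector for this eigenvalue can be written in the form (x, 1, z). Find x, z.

-1, 0

We need (L - 7I)v = 0.
L - 7I = [[-7, -7, 4], [0, 0, 0], [-3, -3, -14]].
Row 1: (-7)·x + (-7)·1 + (4)·z = 0
Row 2: (0)·x + (0)·1 + (0)·z = 0
Row 3: (-3)·x + (-3)·1 + (-14)·z = 0
Solving gives x = -1, z = 0.
Check: L·(-1, 1, 0) = (-7, 7, 0) = 7·(-1, 1, 0).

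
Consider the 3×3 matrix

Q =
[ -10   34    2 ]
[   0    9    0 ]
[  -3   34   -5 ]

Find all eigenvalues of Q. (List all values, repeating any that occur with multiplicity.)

Compute the characteristic polynomial p(t) = det(tI - Q).
Cofactor expansion gives p(t) = t^3 + 6t^2 - 79t - 504.
Rational-root test: t = -7 gives p(-7) = 0.
Factor out (t + 7): p(t) = (t + 7)·(t^2 - t - 72).
The quadratic factors as (t + 8)·(t - 9).
Eigenvalues: -8, -7, 9.

-8, -7, 9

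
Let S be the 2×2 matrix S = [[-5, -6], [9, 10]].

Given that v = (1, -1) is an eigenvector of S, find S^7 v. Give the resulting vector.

(1, -1)

First find the eigenvalue: Sv = (1, -1) = 1·(1, -1), so λ = 1.
Then S^7 v = λ^7·v = 1^7·(1, -1) = 1·(1, -1) = (1, -1).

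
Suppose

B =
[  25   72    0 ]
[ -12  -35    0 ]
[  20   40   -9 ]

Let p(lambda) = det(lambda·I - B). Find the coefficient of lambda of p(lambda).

79

p(lambda) = lambda^3 + 19·lambda^2 + 79·lambda - 99.
The coefficient of lambda is 79.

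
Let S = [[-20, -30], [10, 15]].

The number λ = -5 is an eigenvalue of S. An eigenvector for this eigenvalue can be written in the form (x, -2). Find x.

4

We need (S + 5I)v = 0.
S + 5I = [[-15, -30], [10, 20]].
Row 1: (-15)·x + (-30)·-2 = 0
Row 2: (10)·x + (20)·-2 = 0
Solving gives x = 4.
Check: S·(4, -2) = (-20, 10) = -5·(4, -2).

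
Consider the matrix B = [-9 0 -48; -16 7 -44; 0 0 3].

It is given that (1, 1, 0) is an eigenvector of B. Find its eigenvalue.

-9

Compute Bv: B·(1, 1, 0) = (-9, -9, 0).
Since Bv = λv, compare component 1: -9 = λ·1, so λ = -9.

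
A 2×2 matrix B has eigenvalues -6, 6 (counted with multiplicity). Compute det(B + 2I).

If B has eigenvalues -6, 6, then B + 2I has eigenvalues -4, 8.
det(B + 2I) = (-4) · (8) = -32.

-32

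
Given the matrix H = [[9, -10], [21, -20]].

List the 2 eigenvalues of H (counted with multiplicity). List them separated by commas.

det(H - sI) = (9 - s)(-20 - s) - (-10)·(21) = s^2 + 11s + 30.
This factors as (s + 6)·(s + 5) = 0.
Eigenvalues: -6, -5.

-6, -5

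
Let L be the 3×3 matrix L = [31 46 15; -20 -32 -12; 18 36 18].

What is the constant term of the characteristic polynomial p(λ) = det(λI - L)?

0

p(0) = det(0·I − L) = det(−L) = (−1)^3·det(L).
det(L) = 0, so p(0) = 0.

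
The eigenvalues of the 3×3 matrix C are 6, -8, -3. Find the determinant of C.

144

det(C) is the product of the eigenvalues: (6) · (-8) · (-3) = 144.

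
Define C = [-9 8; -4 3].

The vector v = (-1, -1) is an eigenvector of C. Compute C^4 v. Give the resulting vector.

First find the eigenvalue: Cv = (1, 1) = -1·(-1, -1), so λ = -1.
Then C^4 v = λ^4·v = (-1)^4·(-1, -1) = 1·(-1, -1) = (-1, -1).

(-1, -1)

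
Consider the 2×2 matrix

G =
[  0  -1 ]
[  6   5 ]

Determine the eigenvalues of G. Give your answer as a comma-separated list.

2, 3

det(G - rI) = (0 - r)(5 - r) - (-1)·(6) = r^2 - 5r + 6.
This factors as (r - 2)·(r - 3) = 0.
Eigenvalues: 2, 3.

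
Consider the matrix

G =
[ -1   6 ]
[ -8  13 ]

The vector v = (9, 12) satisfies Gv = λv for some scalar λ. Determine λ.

Compute Gv: G·(9, 12) = (63, 84).
Since Gv = λv, compare component 1: 63 = λ·9, so λ = 7.

7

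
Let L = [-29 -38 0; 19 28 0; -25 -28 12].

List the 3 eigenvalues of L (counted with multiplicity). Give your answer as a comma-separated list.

Set up det(lambda·I - L) = 0.
Cofactor expansion gives p(lambda) = lambda^3 - 11·lambda^2 - 102·lambda + 1080.
Since p(12) = 0, lambda = 12 is a root.
Dividing by (lambda - 12) leaves lambda^2 + lambda - 90.
The quadratic factors as (lambda + 10)·(lambda - 9).
Eigenvalues: -10, 9, 12.

-10, 9, 12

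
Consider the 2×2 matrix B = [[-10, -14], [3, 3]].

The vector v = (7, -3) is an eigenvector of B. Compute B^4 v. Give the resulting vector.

(1792, -768)

First find the eigenvalue: Bv = (-28, 12) = -4·(7, -3), so λ = -4.
Then B^4 v = λ^4·v = (-4)^4·(7, -3) = 256·(7, -3) = (1792, -768).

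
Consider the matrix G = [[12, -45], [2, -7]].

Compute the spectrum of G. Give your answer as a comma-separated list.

2, 3

det(G - rI) = (12 - r)(-7 - r) - (-45)·(2) = r^2 - 5r + 6.
This factors as (r - 2)·(r - 3) = 0.
Eigenvalues: 2, 3.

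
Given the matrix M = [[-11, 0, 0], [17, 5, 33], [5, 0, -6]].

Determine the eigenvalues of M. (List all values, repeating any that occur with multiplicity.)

The characteristic polynomial is p(r) = det(rI - M).
Expanding along the first row, p(r) = r^3 + 12r^2 - 19r - 330.
Try r = -11: p(-11) = 0, so -11 is a root.
Dividing by (r + 11) leaves r^2 + r - 30.
The quadratic factors as (r + 6)·(r - 5).
Eigenvalues: -11, -6, 5.

-11, -6, 5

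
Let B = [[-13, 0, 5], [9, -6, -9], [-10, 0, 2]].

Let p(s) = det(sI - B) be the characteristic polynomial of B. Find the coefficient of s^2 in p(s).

The coefficient of s^2 of det(sI - B) is −trace(B).
trace(B) = (-13) + (-6) + (2) = -17, so the coefficient is 17.

17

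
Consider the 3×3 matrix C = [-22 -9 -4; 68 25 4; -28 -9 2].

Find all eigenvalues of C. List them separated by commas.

The characteristic polynomial is p(t) = det(tI - C).
Cofactor expansion gives p(t) = t^3 - 5t^2 - 8t + 12.
Since p(-2) = 0, t = -2 is a root.
Factor out (t + 2): p(t) = (t + 2)·(t^2 - 7t + 6).
The quadratic factors as (t - 1)·(t - 6).
Eigenvalues: -2, 1, 6.

-2, 1, 6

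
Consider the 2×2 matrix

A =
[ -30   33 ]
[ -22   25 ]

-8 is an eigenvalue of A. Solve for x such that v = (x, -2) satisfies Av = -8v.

We need (A + 8I)v = 0.
A + 8I = [[-22, 33], [-22, 33]].
Row 1: (-22)·x + (33)·-2 = 0
Row 2: (-22)·x + (33)·-2 = 0
Solving gives x = -3.
Check: A·(-3, -2) = (24, 16) = -8·(-3, -2).

-3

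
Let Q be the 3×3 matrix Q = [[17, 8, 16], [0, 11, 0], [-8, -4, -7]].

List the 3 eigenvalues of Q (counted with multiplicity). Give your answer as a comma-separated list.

1, 9, 11

Set up det(μI - Q) = 0.
Expanding the 3×3 determinant: p(μ) = μ^3 - 21μ^2 + 119μ - 99.
Try μ = 1: p(1) = 0, so 1 is a root.
Dividing by (μ - 1) leaves μ^2 - 20μ + 99.
The quadratic factors as (μ - 9)·(μ - 11).
Eigenvalues: 1, 9, 11.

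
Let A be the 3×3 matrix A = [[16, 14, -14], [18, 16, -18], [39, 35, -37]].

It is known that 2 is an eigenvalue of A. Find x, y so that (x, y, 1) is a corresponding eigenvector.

1, 0

We need (A - 2I)v = 0.
A - 2I = [[14, 14, -14], [18, 14, -18], [39, 35, -39]].
Row 1: (14)·x + (14)·y + (-14)·1 = 0
Row 2: (18)·x + (14)·y + (-18)·1 = 0
Row 3: (39)·x + (35)·y + (-39)·1 = 0
Solving gives x = 1, y = 0.
Check: A·(1, 0, 1) = (2, 0, 2) = 2·(1, 0, 1).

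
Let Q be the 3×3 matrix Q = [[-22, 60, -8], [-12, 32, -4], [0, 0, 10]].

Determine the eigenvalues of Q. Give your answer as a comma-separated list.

Compute the characteristic polynomial p(lambda) = det(lambda·I - Q).
Cofactor expansion gives p(lambda) = lambda^3 - 20·lambda^2 + 116·lambda - 160.
Since p(2) = 0, lambda = 2 is a root.
Factor out (lambda - 2): p(lambda) = (lambda - 2)·(lambda^2 - 18·lambda + 80).
The quadratic factors as (lambda - 8)·(lambda - 10).
Eigenvalues: 2, 8, 10.

2, 8, 10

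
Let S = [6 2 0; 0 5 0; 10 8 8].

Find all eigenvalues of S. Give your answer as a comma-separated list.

5, 6, 8

Compute the characteristic polynomial p(s) = det(sI - S).
Cofactor expansion gives p(s) = s^3 - 19s^2 + 118s - 240.
Try s = 6: p(6) = 0, so 6 is a root.
Dividing by (s - 6) leaves s^2 - 13s + 40.
The quadratic factors as (s - 5)·(s - 8).
Eigenvalues: 5, 6, 8.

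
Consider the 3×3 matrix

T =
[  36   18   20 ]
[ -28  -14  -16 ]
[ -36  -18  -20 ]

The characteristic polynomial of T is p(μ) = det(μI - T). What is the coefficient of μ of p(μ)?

-8

p(μ) = μ^3 - 2μ^2 - 8μ.
The coefficient of μ is -8.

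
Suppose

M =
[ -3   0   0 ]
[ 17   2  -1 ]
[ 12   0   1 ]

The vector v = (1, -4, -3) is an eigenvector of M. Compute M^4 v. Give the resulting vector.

(81, -324, -243)

First find the eigenvalue: Mv = (-3, 12, 9) = -3·(1, -4, -3), so λ = -3.
Then M^4 v = λ^4·v = (-3)^4·(1, -4, -3) = 81·(1, -4, -3) = (81, -324, -243).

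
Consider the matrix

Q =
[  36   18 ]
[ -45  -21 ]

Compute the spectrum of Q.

6, 9

det(Q - μI) = (36 - μ)(-21 - μ) - (18)·(-45) = μ^2 - 15μ + 54.
This factors as (μ - 6)·(μ - 9) = 0.
Eigenvalues: 6, 9.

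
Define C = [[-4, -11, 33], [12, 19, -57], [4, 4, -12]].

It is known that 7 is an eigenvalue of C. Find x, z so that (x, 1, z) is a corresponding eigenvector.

We need (C - 7I)v = 0.
C - 7I = [[-11, -11, 33], [12, 12, -57], [4, 4, -19]].
Row 1: (-11)·x + (-11)·1 + (33)·z = 0
Row 2: (12)·x + (12)·1 + (-57)·z = 0
Row 3: (4)·x + (4)·1 + (-19)·z = 0
Solving gives x = -1, z = 0.
Check: C·(-1, 1, 0) = (-7, 7, 0) = 7·(-1, 1, 0).

-1, 0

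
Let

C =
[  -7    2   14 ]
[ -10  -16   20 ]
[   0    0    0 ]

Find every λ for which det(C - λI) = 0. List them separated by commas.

-12, -11, 0

Compute the characteristic polynomial p(λ) = det(λI - C).
Expanding the 3×3 determinant: p(λ) = λ^3 + 23λ^2 + 132λ.
Since p(-11) = 0, λ = -11 is a root.
Dividing by (λ + 11) leaves λ^2 + 12λ.
The quadratic factors as (λ + 12)·λ.
Eigenvalues: -12, -11, 0.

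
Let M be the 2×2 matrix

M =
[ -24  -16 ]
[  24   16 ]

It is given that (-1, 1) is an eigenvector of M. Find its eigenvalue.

Compute Mv: M·(-1, 1) = (8, -8).
Since Mv = λv, compare component 1: 8 = λ·-1, so λ = -8.

-8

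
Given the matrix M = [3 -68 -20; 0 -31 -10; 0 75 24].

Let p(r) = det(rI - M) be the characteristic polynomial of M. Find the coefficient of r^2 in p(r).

4

The coefficient of r^2 of det(rI - M) is −trace(M).
trace(M) = (3) + (-31) + (24) = -4, so the coefficient is 4.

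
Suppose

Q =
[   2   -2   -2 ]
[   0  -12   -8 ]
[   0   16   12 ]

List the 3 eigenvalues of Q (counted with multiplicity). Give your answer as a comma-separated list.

-4, 2, 4

Set up det(λI - Q) = 0.
Cofactor expansion gives p(λ) = λ^3 - 2λ^2 - 16λ + 32.
Since p(2) = 0, λ = 2 is a root.
Dividing by (λ - 2) leaves λ^2 - 16.
The quadratic factors as (λ + 4)·(λ - 4).
Eigenvalues: -4, 2, 4.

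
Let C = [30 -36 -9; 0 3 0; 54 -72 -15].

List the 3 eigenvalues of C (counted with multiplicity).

3, 3, 12

Compute the characteristic polynomial p(λ) = det(λI - C).
Expanding the 3×3 determinant: p(λ) = λ^3 - 18λ^2 + 81λ - 108.
Rational-root test: λ = 12 gives p(12) = 0.
Dividing by (λ - 12) leaves λ^2 - 6λ + 9.
The quadratic factor is (λ - 3)^2.
Eigenvalues: 3, 3, 12.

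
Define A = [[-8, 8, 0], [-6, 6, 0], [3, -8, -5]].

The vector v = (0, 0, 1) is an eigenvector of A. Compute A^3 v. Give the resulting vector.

(0, 0, -125)

First find the eigenvalue: Av = (0, 0, -5) = -5·(0, 0, 1), so λ = -5.
Then A^3 v = λ^3·v = (-5)^3·(0, 0, 1) = -125·(0, 0, 1) = (0, 0, -125).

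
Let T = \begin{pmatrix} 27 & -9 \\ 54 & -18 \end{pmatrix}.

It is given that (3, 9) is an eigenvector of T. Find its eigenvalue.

0

Compute Tv: T·(3, 9) = (0, 0).
Since Tv = λv, compare component 1: 0 = λ·3, so λ = 0.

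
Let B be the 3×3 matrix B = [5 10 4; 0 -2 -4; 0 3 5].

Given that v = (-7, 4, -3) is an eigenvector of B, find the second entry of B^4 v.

4

First find the eigenvalue: Bv = (-7, 4, -3) = 1·(-7, 4, -3), so λ = 1.
Then B^4 v = λ^4·v = 1^4·(-7, 4, -3) = 1·(-7, 4, -3) = (-7, 4, -3).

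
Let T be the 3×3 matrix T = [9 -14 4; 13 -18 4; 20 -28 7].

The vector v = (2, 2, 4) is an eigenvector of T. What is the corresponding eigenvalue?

3

Compute Tv: T·(2, 2, 4) = (6, 6, 12).
Since Tv = λv, compare component 1: 6 = λ·2, so λ = 3.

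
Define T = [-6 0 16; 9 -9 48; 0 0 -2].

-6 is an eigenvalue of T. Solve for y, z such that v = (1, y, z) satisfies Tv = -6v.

3, 0

We need (T + 6I)v = 0.
T + 6I = [[0, 0, 16], [9, -3, 48], [0, 0, 4]].
Row 1: (0)·1 + (0)·y + (16)·z = 0
Row 2: (9)·1 + (-3)·y + (48)·z = 0
Row 3: (0)·1 + (0)·y + (4)·z = 0
Solving gives y = 3, z = 0.
Check: T·(1, 3, 0) = (-6, -18, 0) = -6·(1, 3, 0).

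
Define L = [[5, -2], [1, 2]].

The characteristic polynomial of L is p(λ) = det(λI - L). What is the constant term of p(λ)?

12

p(λ) = λ^2 - 7λ + 12.
The constant term is 12.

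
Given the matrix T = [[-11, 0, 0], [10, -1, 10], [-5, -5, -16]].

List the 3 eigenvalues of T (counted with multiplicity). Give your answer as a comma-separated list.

Compute the characteristic polynomial p(t) = det(tI - T).
Expanding along the first row, p(t) = t^3 + 28t^2 + 253t + 726.
Since p(-6) = 0, t = -6 is a root.
Factor out (t + 6): p(t) = (t + 6)·(t^2 + 22t + 121).
The quadratic factor is (t + 11)^2.
Eigenvalues: -11, -11, -6.

-11, -11, -6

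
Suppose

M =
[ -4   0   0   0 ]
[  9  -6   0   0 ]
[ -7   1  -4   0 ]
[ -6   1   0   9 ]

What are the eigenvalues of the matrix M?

M is lower triangular, so its eigenvalues are the diagonal entries.
Diagonal: -4, -6, -4, 9.

-6, -4, -4, 9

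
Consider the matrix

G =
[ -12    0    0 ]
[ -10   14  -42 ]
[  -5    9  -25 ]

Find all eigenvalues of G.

Set up det(tI - G) = 0.
Cofactor expansion gives p(t) = t^3 + 23t^2 + 160t + 336.
Rational-root test: t = -4 gives p(-4) = 0.
Dividing by (t + 4) leaves t^2 + 19t + 84.
The quadratic factors as (t + 12)·(t + 7).
Eigenvalues: -12, -7, -4.

-12, -7, -4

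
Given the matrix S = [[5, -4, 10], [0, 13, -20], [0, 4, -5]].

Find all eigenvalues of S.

Set up det(sI - S) = 0.
Expanding along the first row, p(s) = s^3 - 13s^2 + 55s - 75.
Since p(3) = 0, s = 3 is a root.
Dividing by (s - 3) leaves s^2 - 10s + 25.
The quadratic factor is (s - 5)^2.
Eigenvalues: 3, 5, 5.

3, 5, 5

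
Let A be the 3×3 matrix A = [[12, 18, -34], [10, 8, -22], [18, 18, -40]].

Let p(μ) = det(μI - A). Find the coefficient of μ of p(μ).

p(μ) = μ^3 + 20μ^2 + 124μ + 240.
The coefficient of μ is 124.

124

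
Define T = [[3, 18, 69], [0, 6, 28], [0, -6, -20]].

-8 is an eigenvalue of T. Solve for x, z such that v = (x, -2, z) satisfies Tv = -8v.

-3, 1

We need (T + 8I)v = 0.
T + 8I = [[11, 18, 69], [0, 14, 28], [0, -6, -12]].
Row 1: (11)·x + (18)·-2 + (69)·z = 0
Row 2: (0)·x + (14)·-2 + (28)·z = 0
Row 3: (0)·x + (-6)·-2 + (-12)·z = 0
Solving gives x = -3, z = 1.
Check: T·(-3, -2, 1) = (24, 16, -8) = -8·(-3, -2, 1).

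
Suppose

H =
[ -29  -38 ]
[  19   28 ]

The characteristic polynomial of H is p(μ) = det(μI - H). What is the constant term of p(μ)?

-90

p(μ) = μ^2 + μ - 90.
The constant term is -90.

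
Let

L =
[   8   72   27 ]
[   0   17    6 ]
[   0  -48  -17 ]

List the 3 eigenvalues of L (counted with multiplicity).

-1, 1, 8

Set up det(tI - L) = 0.
Expanding the 3×3 determinant: p(t) = t^3 - 8t^2 - t + 8.
Rational-root test: t = -1 gives p(-1) = 0.
Dividing by (t + 1) leaves t^2 - 9t + 8.
The quadratic factors as (t - 1)·(t - 8).
Eigenvalues: -1, 1, 8.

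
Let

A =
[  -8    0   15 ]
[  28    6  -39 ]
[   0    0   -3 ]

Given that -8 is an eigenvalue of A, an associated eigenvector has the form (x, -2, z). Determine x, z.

1, 0

We need (A + 8I)v = 0.
A + 8I = [[0, 0, 15], [28, 14, -39], [0, 0, 5]].
Row 1: (0)·x + (0)·-2 + (15)·z = 0
Row 2: (28)·x + (14)·-2 + (-39)·z = 0
Row 3: (0)·x + (0)·-2 + (5)·z = 0
Solving gives x = 1, z = 0.
Check: A·(1, -2, 0) = (-8, 16, 0) = -8·(1, -2, 0).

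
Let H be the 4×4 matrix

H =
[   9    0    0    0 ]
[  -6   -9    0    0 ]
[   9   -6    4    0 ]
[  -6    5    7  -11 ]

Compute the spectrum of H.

-11, -9, 4, 9

H is lower triangular, so its eigenvalues are the diagonal entries.
Diagonal: 9, -9, 4, -11.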